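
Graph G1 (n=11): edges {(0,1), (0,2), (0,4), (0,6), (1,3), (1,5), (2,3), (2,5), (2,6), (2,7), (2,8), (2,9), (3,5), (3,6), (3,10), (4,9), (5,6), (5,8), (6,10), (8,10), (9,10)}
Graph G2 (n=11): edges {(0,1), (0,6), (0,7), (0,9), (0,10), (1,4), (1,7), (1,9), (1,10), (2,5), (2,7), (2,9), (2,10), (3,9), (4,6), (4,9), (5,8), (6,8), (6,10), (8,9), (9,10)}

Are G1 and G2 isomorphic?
Yes, isomorphic

The graphs are isomorphic.
One valid mapping φ: V(G1) → V(G2): 0→2, 1→7, 2→9, 3→0, 4→5, 5→1, 6→10, 7→3, 8→4, 9→8, 10→6

Verify φ preserves adjacency — for each edge of G1, its image is an edge of G2:
  (0,1) → (φ(0),φ(1)) = (2,7) ∈ E(G2) ✓
  (0,2) → (φ(0),φ(2)) = (2,9) ∈ E(G2) ✓
  (0,4) → (φ(0),φ(4)) = (2,5) ∈ E(G2) ✓
  (0,6) → (φ(0),φ(6)) = (2,10) ∈ E(G2) ✓
  (1,3) → (φ(1),φ(3)) = (0,7) ∈ E(G2) ✓
  (1,5) → (φ(1),φ(5)) = (1,7) ∈ E(G2) ✓
  (2,3) → (φ(2),φ(3)) = (0,9) ∈ E(G2) ✓
  (2,5) → (φ(2),φ(5)) = (1,9) ∈ E(G2) ✓
  (2,6) → (φ(2),φ(6)) = (9,10) ∈ E(G2) ✓
  (2,7) → (φ(2),φ(7)) = (3,9) ∈ E(G2) ✓
  (2,8) → (φ(2),φ(8)) = (4,9) ∈ E(G2) ✓
  (2,9) → (φ(2),φ(9)) = (8,9) ∈ E(G2) ✓
  (3,5) → (φ(3),φ(5)) = (0,1) ∈ E(G2) ✓
  (3,6) → (φ(3),φ(6)) = (0,10) ∈ E(G2) ✓
  (3,10) → (φ(3),φ(10)) = (0,6) ∈ E(G2) ✓
  (4,9) → (φ(4),φ(9)) = (5,8) ∈ E(G2) ✓
  (5,6) → (φ(5),φ(6)) = (1,10) ∈ E(G2) ✓
  (5,8) → (φ(5),φ(8)) = (1,4) ∈ E(G2) ✓
  (6,10) → (φ(6),φ(10)) = (6,10) ∈ E(G2) ✓
  (8,10) → (φ(8),φ(10)) = (4,6) ∈ E(G2) ✓
  (9,10) → (φ(9),φ(10)) = (6,8) ∈ E(G2) ✓
All 21 edges of G1 map to edges of G2, and |E(G1)| = |E(G2)| = 21, so φ is a bijection on edges as well as vertices. Hence G1 ≅ G2.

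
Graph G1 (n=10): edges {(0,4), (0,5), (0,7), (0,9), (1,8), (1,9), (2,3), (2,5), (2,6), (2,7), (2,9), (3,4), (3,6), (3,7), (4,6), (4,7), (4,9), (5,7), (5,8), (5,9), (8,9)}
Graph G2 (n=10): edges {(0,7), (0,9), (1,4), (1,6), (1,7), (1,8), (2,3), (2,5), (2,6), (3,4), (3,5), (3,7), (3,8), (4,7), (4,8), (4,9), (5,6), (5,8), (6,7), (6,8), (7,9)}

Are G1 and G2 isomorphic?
Yes, isomorphic

The graphs are isomorphic.
One valid mapping φ: V(G1) → V(G2): 0→1, 1→0, 2→3, 3→5, 4→6, 5→4, 6→2, 7→8, 8→9, 9→7

Verify φ preserves adjacency — for each edge of G1, its image is an edge of G2:
  (0,4) → (φ(0),φ(4)) = (1,6) ∈ E(G2) ✓
  (0,5) → (φ(0),φ(5)) = (1,4) ∈ E(G2) ✓
  (0,7) → (φ(0),φ(7)) = (1,8) ∈ E(G2) ✓
  (0,9) → (φ(0),φ(9)) = (1,7) ∈ E(G2) ✓
  (1,8) → (φ(1),φ(8)) = (0,9) ∈ E(G2) ✓
  (1,9) → (φ(1),φ(9)) = (0,7) ∈ E(G2) ✓
  (2,3) → (φ(2),φ(3)) = (3,5) ∈ E(G2) ✓
  (2,5) → (φ(2),φ(5)) = (3,4) ∈ E(G2) ✓
  (2,6) → (φ(2),φ(6)) = (2,3) ∈ E(G2) ✓
  (2,7) → (φ(2),φ(7)) = (3,8) ∈ E(G2) ✓
  (2,9) → (φ(2),φ(9)) = (3,7) ∈ E(G2) ✓
  (3,4) → (φ(3),φ(4)) = (5,6) ∈ E(G2) ✓
  (3,6) → (φ(3),φ(6)) = (2,5) ∈ E(G2) ✓
  (3,7) → (φ(3),φ(7)) = (5,8) ∈ E(G2) ✓
  (4,6) → (φ(4),φ(6)) = (2,6) ∈ E(G2) ✓
  (4,7) → (φ(4),φ(7)) = (6,8) ∈ E(G2) ✓
  (4,9) → (φ(4),φ(9)) = (6,7) ∈ E(G2) ✓
  (5,7) → (φ(5),φ(7)) = (4,8) ∈ E(G2) ✓
  (5,8) → (φ(5),φ(8)) = (4,9) ∈ E(G2) ✓
  (5,9) → (φ(5),φ(9)) = (4,7) ∈ E(G2) ✓
  (8,9) → (φ(8),φ(9)) = (7,9) ∈ E(G2) ✓
All 21 edges of G1 map to edges of G2, and |E(G1)| = |E(G2)| = 21, so φ is a bijection on edges as well as vertices. Hence G1 ≅ G2.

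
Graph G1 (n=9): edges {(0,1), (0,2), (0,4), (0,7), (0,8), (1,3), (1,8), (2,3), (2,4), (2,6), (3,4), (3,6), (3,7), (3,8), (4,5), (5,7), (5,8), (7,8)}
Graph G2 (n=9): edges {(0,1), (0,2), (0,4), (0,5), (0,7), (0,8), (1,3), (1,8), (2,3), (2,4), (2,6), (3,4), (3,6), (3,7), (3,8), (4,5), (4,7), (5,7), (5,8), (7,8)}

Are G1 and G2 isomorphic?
No, not isomorphic

The graphs are NOT isomorphic.

Counting edges: G1 has 18 edge(s); G2 has 20 edge(s).
Edge count is an isomorphism invariant (a bijection on vertices induces a bijection on edges), so differing edge counts rule out isomorphism.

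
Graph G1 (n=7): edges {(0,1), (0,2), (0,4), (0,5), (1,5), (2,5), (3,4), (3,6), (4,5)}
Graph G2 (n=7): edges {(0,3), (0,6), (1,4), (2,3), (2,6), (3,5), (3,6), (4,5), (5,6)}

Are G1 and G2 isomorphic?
Yes, isomorphic

The graphs are isomorphic.
One valid mapping φ: V(G1) → V(G2): 0→3, 1→0, 2→2, 3→4, 4→5, 5→6, 6→1

Verify φ preserves adjacency — for each edge of G1, its image is an edge of G2:
  (0,1) → (φ(0),φ(1)) = (0,3) ∈ E(G2) ✓
  (0,2) → (φ(0),φ(2)) = (2,3) ∈ E(G2) ✓
  (0,4) → (φ(0),φ(4)) = (3,5) ∈ E(G2) ✓
  (0,5) → (φ(0),φ(5)) = (3,6) ∈ E(G2) ✓
  (1,5) → (φ(1),φ(5)) = (0,6) ∈ E(G2) ✓
  (2,5) → (φ(2),φ(5)) = (2,6) ∈ E(G2) ✓
  (3,4) → (φ(3),φ(4)) = (4,5) ∈ E(G2) ✓
  (3,6) → (φ(3),φ(6)) = (1,4) ∈ E(G2) ✓
  (4,5) → (φ(4),φ(5)) = (5,6) ∈ E(G2) ✓
All 9 edges of G1 map to edges of G2, and |E(G1)| = |E(G2)| = 9, so φ is a bijection on edges as well as vertices. Hence G1 ≅ G2.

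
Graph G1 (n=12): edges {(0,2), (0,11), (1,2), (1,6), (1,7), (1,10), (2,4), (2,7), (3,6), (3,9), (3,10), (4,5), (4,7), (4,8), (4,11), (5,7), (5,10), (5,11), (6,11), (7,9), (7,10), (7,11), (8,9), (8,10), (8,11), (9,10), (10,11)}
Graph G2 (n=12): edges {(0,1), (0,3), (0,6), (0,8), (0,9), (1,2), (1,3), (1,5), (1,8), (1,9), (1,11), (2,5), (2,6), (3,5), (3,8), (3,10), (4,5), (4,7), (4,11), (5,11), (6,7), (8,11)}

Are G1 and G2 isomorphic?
No, not isomorphic

The graphs are NOT isomorphic.

Degrees in G1: deg(0)=2, deg(1)=4, deg(2)=4, deg(3)=3, deg(4)=5, deg(5)=4, deg(6)=3, deg(7)=7, deg(8)=4, deg(9)=4, deg(10)=7, deg(11)=7.
Sorted degree sequence of G1: [7, 7, 7, 5, 4, 4, 4, 4, 4, 3, 3, 2].
Degrees in G2: deg(0)=5, deg(1)=7, deg(2)=3, deg(3)=5, deg(4)=3, deg(5)=5, deg(6)=3, deg(7)=2, deg(8)=4, deg(9)=2, deg(10)=1, deg(11)=4.
Sorted degree sequence of G2: [7, 5, 5, 5, 4, 4, 3, 3, 3, 2, 2, 1].
The (sorted) degree sequence is an isomorphism invariant, so since G1 and G2 have different degree sequences they cannot be isomorphic.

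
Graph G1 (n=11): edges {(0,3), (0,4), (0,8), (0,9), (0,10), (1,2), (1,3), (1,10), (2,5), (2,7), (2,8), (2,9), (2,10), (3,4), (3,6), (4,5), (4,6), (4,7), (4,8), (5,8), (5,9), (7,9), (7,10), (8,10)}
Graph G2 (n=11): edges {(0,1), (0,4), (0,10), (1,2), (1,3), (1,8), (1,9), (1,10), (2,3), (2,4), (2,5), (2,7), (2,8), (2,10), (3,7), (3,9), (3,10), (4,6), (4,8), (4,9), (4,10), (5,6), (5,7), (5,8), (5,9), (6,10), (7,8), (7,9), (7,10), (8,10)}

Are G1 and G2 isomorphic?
No, not isomorphic

The graphs are NOT isomorphic.

Counting triangles (3-cliques): G1 has 11, G2 has 24.
Triangle count is an isomorphism invariant, so differing triangle counts rule out isomorphism.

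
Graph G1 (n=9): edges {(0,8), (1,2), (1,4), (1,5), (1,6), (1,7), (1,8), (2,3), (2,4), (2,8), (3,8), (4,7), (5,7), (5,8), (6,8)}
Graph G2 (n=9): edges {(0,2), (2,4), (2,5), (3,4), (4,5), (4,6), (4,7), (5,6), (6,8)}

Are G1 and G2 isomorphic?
No, not isomorphic

The graphs are NOT isomorphic.

Counting triangles (3-cliques): G1 has 7, G2 has 2.
Triangle count is an isomorphism invariant, so differing triangle counts rule out isomorphism.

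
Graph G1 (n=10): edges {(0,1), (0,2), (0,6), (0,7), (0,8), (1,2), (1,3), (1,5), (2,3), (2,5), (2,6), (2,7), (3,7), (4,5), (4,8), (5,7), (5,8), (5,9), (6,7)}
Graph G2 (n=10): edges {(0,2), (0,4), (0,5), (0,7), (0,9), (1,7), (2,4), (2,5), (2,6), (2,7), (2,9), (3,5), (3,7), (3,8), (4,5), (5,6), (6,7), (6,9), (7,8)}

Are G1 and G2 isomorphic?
Yes, isomorphic

The graphs are isomorphic.
One valid mapping φ: V(G1) → V(G2): 0→5, 1→6, 2→2, 3→9, 4→8, 5→7, 6→4, 7→0, 8→3, 9→1

Verify φ preserves adjacency — for each edge of G1, its image is an edge of G2:
  (0,1) → (φ(0),φ(1)) = (5,6) ∈ E(G2) ✓
  (0,2) → (φ(0),φ(2)) = (2,5) ∈ E(G2) ✓
  (0,6) → (φ(0),φ(6)) = (4,5) ∈ E(G2) ✓
  (0,7) → (φ(0),φ(7)) = (0,5) ∈ E(G2) ✓
  (0,8) → (φ(0),φ(8)) = (3,5) ∈ E(G2) ✓
  (1,2) → (φ(1),φ(2)) = (2,6) ∈ E(G2) ✓
  (1,3) → (φ(1),φ(3)) = (6,9) ∈ E(G2) ✓
  (1,5) → (φ(1),φ(5)) = (6,7) ∈ E(G2) ✓
  (2,3) → (φ(2),φ(3)) = (2,9) ∈ E(G2) ✓
  (2,5) → (φ(2),φ(5)) = (2,7) ∈ E(G2) ✓
  (2,6) → (φ(2),φ(6)) = (2,4) ∈ E(G2) ✓
  (2,7) → (φ(2),φ(7)) = (0,2) ∈ E(G2) ✓
  (3,7) → (φ(3),φ(7)) = (0,9) ∈ E(G2) ✓
  (4,5) → (φ(4),φ(5)) = (7,8) ∈ E(G2) ✓
  (4,8) → (φ(4),φ(8)) = (3,8) ∈ E(G2) ✓
  (5,7) → (φ(5),φ(7)) = (0,7) ∈ E(G2) ✓
  (5,8) → (φ(5),φ(8)) = (3,7) ∈ E(G2) ✓
  (5,9) → (φ(5),φ(9)) = (1,7) ∈ E(G2) ✓
  (6,7) → (φ(6),φ(7)) = (0,4) ∈ E(G2) ✓
All 19 edges of G1 map to edges of G2, and |E(G1)| = |E(G2)| = 19, so φ is a bijection on edges as well as vertices. Hence G1 ≅ G2.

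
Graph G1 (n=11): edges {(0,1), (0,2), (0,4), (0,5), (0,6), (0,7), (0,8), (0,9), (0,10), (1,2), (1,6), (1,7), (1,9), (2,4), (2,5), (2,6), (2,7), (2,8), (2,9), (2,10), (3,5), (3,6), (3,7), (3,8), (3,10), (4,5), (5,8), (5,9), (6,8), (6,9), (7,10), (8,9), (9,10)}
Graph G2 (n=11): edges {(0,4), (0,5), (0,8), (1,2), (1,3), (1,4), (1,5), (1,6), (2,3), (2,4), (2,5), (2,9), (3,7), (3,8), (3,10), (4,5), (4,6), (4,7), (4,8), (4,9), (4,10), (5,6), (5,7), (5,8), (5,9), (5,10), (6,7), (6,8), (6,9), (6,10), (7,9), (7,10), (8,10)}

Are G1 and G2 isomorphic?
Yes, isomorphic

The graphs are isomorphic.
One valid mapping φ: V(G1) → V(G2): 0→4, 1→9, 2→5, 3→3, 4→0, 5→8, 6→7, 7→2, 8→10, 9→6, 10→1

Verify φ preserves adjacency — for each edge of G1, its image is an edge of G2:
  (0,1) → (φ(0),φ(1)) = (4,9) ∈ E(G2) ✓
  (0,2) → (φ(0),φ(2)) = (4,5) ∈ E(G2) ✓
  (0,4) → (φ(0),φ(4)) = (0,4) ∈ E(G2) ✓
  (0,5) → (φ(0),φ(5)) = (4,8) ∈ E(G2) ✓
  (0,6) → (φ(0),φ(6)) = (4,7) ∈ E(G2) ✓
  (0,7) → (φ(0),φ(7)) = (2,4) ∈ E(G2) ✓
  (0,8) → (φ(0),φ(8)) = (4,10) ∈ E(G2) ✓
  (0,9) → (φ(0),φ(9)) = (4,6) ∈ E(G2) ✓
  (0,10) → (φ(0),φ(10)) = (1,4) ∈ E(G2) ✓
  (1,2) → (φ(1),φ(2)) = (5,9) ∈ E(G2) ✓
  (1,6) → (φ(1),φ(6)) = (7,9) ∈ E(G2) ✓
  (1,7) → (φ(1),φ(7)) = (2,9) ∈ E(G2) ✓
  (1,9) → (φ(1),φ(9)) = (6,9) ∈ E(G2) ✓
  (2,4) → (φ(2),φ(4)) = (0,5) ∈ E(G2) ✓
  (2,5) → (φ(2),φ(5)) = (5,8) ∈ E(G2) ✓
  (2,6) → (φ(2),φ(6)) = (5,7) ∈ E(G2) ✓
  (2,7) → (φ(2),φ(7)) = (2,5) ∈ E(G2) ✓
  (2,8) → (φ(2),φ(8)) = (5,10) ∈ E(G2) ✓
  (2,9) → (φ(2),φ(9)) = (5,6) ∈ E(G2) ✓
  (2,10) → (φ(2),φ(10)) = (1,5) ∈ E(G2) ✓
  (3,5) → (φ(3),φ(5)) = (3,8) ∈ E(G2) ✓
  (3,6) → (φ(3),φ(6)) = (3,7) ∈ E(G2) ✓
  (3,7) → (φ(3),φ(7)) = (2,3) ∈ E(G2) ✓
  (3,8) → (φ(3),φ(8)) = (3,10) ∈ E(G2) ✓
  (3,10) → (φ(3),φ(10)) = (1,3) ∈ E(G2) ✓
  (4,5) → (φ(4),φ(5)) = (0,8) ∈ E(G2) ✓
  (5,8) → (φ(5),φ(8)) = (8,10) ∈ E(G2) ✓
  (5,9) → (φ(5),φ(9)) = (6,8) ∈ E(G2) ✓
  (6,8) → (φ(6),φ(8)) = (7,10) ∈ E(G2) ✓
  (6,9) → (φ(6),φ(9)) = (6,7) ∈ E(G2) ✓
  (7,10) → (φ(7),φ(10)) = (1,2) ∈ E(G2) ✓
  (8,9) → (φ(8),φ(9)) = (6,10) ∈ E(G2) ✓
  (9,10) → (φ(9),φ(10)) = (1,6) ∈ E(G2) ✓
All 33 edges of G1 map to edges of G2, and |E(G1)| = |E(G2)| = 33, so φ is a bijection on edges as well as vertices. Hence G1 ≅ G2.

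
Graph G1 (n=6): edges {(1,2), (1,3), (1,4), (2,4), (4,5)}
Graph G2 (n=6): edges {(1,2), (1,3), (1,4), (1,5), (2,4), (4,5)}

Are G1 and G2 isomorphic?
No, not isomorphic

The graphs are NOT isomorphic.

Counting edges: G1 has 5 edge(s); G2 has 6 edge(s).
Edge count is an isomorphism invariant (a bijection on vertices induces a bijection on edges), so differing edge counts rule out isomorphism.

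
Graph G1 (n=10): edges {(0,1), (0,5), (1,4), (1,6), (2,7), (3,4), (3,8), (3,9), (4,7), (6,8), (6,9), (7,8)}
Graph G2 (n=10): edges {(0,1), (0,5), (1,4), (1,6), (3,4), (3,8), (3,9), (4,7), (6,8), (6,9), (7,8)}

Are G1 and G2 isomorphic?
No, not isomorphic

The graphs are NOT isomorphic.

Counting edges: G1 has 12 edge(s); G2 has 11 edge(s).
Edge count is an isomorphism invariant (a bijection on vertices induces a bijection on edges), so differing edge counts rule out isomorphism.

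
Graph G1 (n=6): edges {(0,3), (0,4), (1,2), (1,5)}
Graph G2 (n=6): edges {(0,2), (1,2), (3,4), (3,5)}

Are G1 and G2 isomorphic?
Yes, isomorphic

The graphs are isomorphic.
One valid mapping φ: V(G1) → V(G2): 0→3, 1→2, 2→0, 3→5, 4→4, 5→1

Verify φ preserves adjacency — for each edge of G1, its image is an edge of G2:
  (0,3) → (φ(0),φ(3)) = (3,5) ∈ E(G2) ✓
  (0,4) → (φ(0),φ(4)) = (3,4) ∈ E(G2) ✓
  (1,2) → (φ(1),φ(2)) = (0,2) ∈ E(G2) ✓
  (1,5) → (φ(1),φ(5)) = (1,2) ∈ E(G2) ✓
All 4 edges of G1 map to edges of G2, and |E(G1)| = |E(G2)| = 4, so φ is a bijection on edges as well as vertices. Hence G1 ≅ G2.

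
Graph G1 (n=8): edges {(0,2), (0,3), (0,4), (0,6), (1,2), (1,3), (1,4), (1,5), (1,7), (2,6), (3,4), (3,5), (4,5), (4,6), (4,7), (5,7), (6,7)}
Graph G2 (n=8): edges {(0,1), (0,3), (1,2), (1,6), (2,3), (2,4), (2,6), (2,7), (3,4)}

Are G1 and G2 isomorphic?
No, not isomorphic

The graphs are NOT isomorphic.

Connected components of G1: 1 component(s) with vertex sets [[0, 1, 2, 3, 4, 5, 6, 7]], sizes [8].
Connected components of G2: 2 component(s) with vertex sets [[5], [0, 1, 2, 3, 4, 6, 7]], sizes [1, 7].
The number of connected components (and the multiset of component sizes) is an isomorphism invariant — an isomorphism maps each component of G1 bijectively onto a component of G2. Since G1 has 1 component(s) and G2 has 2, they cannot be isomorphic.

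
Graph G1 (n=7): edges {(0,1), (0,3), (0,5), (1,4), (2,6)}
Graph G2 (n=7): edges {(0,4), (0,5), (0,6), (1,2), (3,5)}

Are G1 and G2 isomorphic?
Yes, isomorphic

The graphs are isomorphic.
One valid mapping φ: V(G1) → V(G2): 0→0, 1→5, 2→2, 3→6, 4→3, 5→4, 6→1

Verify φ preserves adjacency — for each edge of G1, its image is an edge of G2:
  (0,1) → (φ(0),φ(1)) = (0,5) ∈ E(G2) ✓
  (0,3) → (φ(0),φ(3)) = (0,6) ∈ E(G2) ✓
  (0,5) → (φ(0),φ(5)) = (0,4) ∈ E(G2) ✓
  (1,4) → (φ(1),φ(4)) = (3,5) ∈ E(G2) ✓
  (2,6) → (φ(2),φ(6)) = (1,2) ∈ E(G2) ✓
All 5 edges of G1 map to edges of G2, and |E(G1)| = |E(G2)| = 5, so φ is a bijection on edges as well as vertices. Hence G1 ≅ G2.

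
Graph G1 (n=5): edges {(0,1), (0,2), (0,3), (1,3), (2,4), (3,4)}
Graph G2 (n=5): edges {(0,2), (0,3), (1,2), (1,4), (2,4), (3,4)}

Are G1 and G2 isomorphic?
Yes, isomorphic

The graphs are isomorphic.
One valid mapping φ: V(G1) → V(G2): 0→2, 1→1, 2→0, 3→4, 4→3

Verify φ preserves adjacency — for each edge of G1, its image is an edge of G2:
  (0,1) → (φ(0),φ(1)) = (1,2) ∈ E(G2) ✓
  (0,2) → (φ(0),φ(2)) = (0,2) ∈ E(G2) ✓
  (0,3) → (φ(0),φ(3)) = (2,4) ∈ E(G2) ✓
  (1,3) → (φ(1),φ(3)) = (1,4) ∈ E(G2) ✓
  (2,4) → (φ(2),φ(4)) = (0,3) ∈ E(G2) ✓
  (3,4) → (φ(3),φ(4)) = (3,4) ∈ E(G2) ✓
All 6 edges of G1 map to edges of G2, and |E(G1)| = |E(G2)| = 6, so φ is a bijection on edges as well as vertices. Hence G1 ≅ G2.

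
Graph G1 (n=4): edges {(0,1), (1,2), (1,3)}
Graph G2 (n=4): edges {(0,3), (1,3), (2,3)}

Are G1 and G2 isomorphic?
Yes, isomorphic

The graphs are isomorphic.
One valid mapping φ: V(G1) → V(G2): 0→0, 1→3, 2→2, 3→1

Verify φ preserves adjacency — for each edge of G1, its image is an edge of G2:
  (0,1) → (φ(0),φ(1)) = (0,3) ∈ E(G2) ✓
  (1,2) → (φ(1),φ(2)) = (2,3) ∈ E(G2) ✓
  (1,3) → (φ(1),φ(3)) = (1,3) ∈ E(G2) ✓
All 3 edges of G1 map to edges of G2, and |E(G1)| = |E(G2)| = 3, so φ is a bijection on edges as well as vertices. Hence G1 ≅ G2.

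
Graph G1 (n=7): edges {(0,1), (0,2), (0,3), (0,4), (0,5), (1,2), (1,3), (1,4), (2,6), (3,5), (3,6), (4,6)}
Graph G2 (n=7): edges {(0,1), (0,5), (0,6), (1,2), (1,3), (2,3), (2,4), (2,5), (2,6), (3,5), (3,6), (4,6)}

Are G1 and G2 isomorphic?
Yes, isomorphic

The graphs are isomorphic.
One valid mapping φ: V(G1) → V(G2): 0→2, 1→3, 2→1, 3→6, 4→5, 5→4, 6→0

Verify φ preserves adjacency — for each edge of G1, its image is an edge of G2:
  (0,1) → (φ(0),φ(1)) = (2,3) ∈ E(G2) ✓
  (0,2) → (φ(0),φ(2)) = (1,2) ∈ E(G2) ✓
  (0,3) → (φ(0),φ(3)) = (2,6) ∈ E(G2) ✓
  (0,4) → (φ(0),φ(4)) = (2,5) ∈ E(G2) ✓
  (0,5) → (φ(0),φ(5)) = (2,4) ∈ E(G2) ✓
  (1,2) → (φ(1),φ(2)) = (1,3) ∈ E(G2) ✓
  (1,3) → (φ(1),φ(3)) = (3,6) ∈ E(G2) ✓
  (1,4) → (φ(1),φ(4)) = (3,5) ∈ E(G2) ✓
  (2,6) → (φ(2),φ(6)) = (0,1) ∈ E(G2) ✓
  (3,5) → (φ(3),φ(5)) = (4,6) ∈ E(G2) ✓
  (3,6) → (φ(3),φ(6)) = (0,6) ∈ E(G2) ✓
  (4,6) → (φ(4),φ(6)) = (0,5) ∈ E(G2) ✓
All 12 edges of G1 map to edges of G2, and |E(G1)| = |E(G2)| = 12, so φ is a bijection on edges as well as vertices. Hence G1 ≅ G2.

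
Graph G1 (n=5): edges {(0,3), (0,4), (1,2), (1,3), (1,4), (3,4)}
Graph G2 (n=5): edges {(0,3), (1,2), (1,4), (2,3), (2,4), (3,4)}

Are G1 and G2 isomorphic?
Yes, isomorphic

The graphs are isomorphic.
One valid mapping φ: V(G1) → V(G2): 0→1, 1→3, 2→0, 3→4, 4→2

Verify φ preserves adjacency — for each edge of G1, its image is an edge of G2:
  (0,3) → (φ(0),φ(3)) = (1,4) ∈ E(G2) ✓
  (0,4) → (φ(0),φ(4)) = (1,2) ∈ E(G2) ✓
  (1,2) → (φ(1),φ(2)) = (0,3) ∈ E(G2) ✓
  (1,3) → (φ(1),φ(3)) = (3,4) ∈ E(G2) ✓
  (1,4) → (φ(1),φ(4)) = (2,3) ∈ E(G2) ✓
  (3,4) → (φ(3),φ(4)) = (2,4) ∈ E(G2) ✓
All 6 edges of G1 map to edges of G2, and |E(G1)| = |E(G2)| = 6, so φ is a bijection on edges as well as vertices. Hence G1 ≅ G2.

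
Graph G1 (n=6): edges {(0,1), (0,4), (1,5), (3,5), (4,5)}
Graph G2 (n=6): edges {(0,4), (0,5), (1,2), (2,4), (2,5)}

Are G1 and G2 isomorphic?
Yes, isomorphic

The graphs are isomorphic.
One valid mapping φ: V(G1) → V(G2): 0→0, 1→5, 2→3, 3→1, 4→4, 5→2

Verify φ preserves adjacency — for each edge of G1, its image is an edge of G2:
  (0,1) → (φ(0),φ(1)) = (0,5) ∈ E(G2) ✓
  (0,4) → (φ(0),φ(4)) = (0,4) ∈ E(G2) ✓
  (1,5) → (φ(1),φ(5)) = (2,5) ∈ E(G2) ✓
  (3,5) → (φ(3),φ(5)) = (1,2) ∈ E(G2) ✓
  (4,5) → (φ(4),φ(5)) = (2,4) ∈ E(G2) ✓
All 5 edges of G1 map to edges of G2, and |E(G1)| = |E(G2)| = 5, so φ is a bijection on edges as well as vertices. Hence G1 ≅ G2.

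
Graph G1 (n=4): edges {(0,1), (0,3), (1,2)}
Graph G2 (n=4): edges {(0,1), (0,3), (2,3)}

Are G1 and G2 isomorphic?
Yes, isomorphic

The graphs are isomorphic.
One valid mapping φ: V(G1) → V(G2): 0→3, 1→0, 2→1, 3→2

Verify φ preserves adjacency — for each edge of G1, its image is an edge of G2:
  (0,1) → (φ(0),φ(1)) = (0,3) ∈ E(G2) ✓
  (0,3) → (φ(0),φ(3)) = (2,3) ∈ E(G2) ✓
  (1,2) → (φ(1),φ(2)) = (0,1) ∈ E(G2) ✓
All 3 edges of G1 map to edges of G2, and |E(G1)| = |E(G2)| = 3, so φ is a bijection on edges as well as vertices. Hence G1 ≅ G2.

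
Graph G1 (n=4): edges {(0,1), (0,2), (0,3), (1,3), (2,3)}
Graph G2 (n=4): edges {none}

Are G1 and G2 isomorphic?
No, not isomorphic

The graphs are NOT isomorphic.

Degrees in G1: deg(0)=3, deg(1)=2, deg(2)=2, deg(3)=3.
Sorted degree sequence of G1: [3, 3, 2, 2].
Degrees in G2: deg(0)=0, deg(1)=0, deg(2)=0, deg(3)=0.
Sorted degree sequence of G2: [0, 0, 0, 0].
The (sorted) degree sequence is an isomorphism invariant, so since G1 and G2 have different degree sequences they cannot be isomorphic.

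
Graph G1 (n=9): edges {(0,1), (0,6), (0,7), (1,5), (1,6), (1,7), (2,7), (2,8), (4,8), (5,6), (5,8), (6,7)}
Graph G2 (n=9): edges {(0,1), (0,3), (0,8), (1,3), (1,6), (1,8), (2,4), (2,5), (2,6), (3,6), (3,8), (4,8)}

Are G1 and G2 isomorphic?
Yes, isomorphic

The graphs are isomorphic.
One valid mapping φ: V(G1) → V(G2): 0→0, 1→3, 2→4, 3→7, 4→5, 5→6, 6→1, 7→8, 8→2

Verify φ preserves adjacency — for each edge of G1, its image is an edge of G2:
  (0,1) → (φ(0),φ(1)) = (0,3) ∈ E(G2) ✓
  (0,6) → (φ(0),φ(6)) = (0,1) ∈ E(G2) ✓
  (0,7) → (φ(0),φ(7)) = (0,8) ∈ E(G2) ✓
  (1,5) → (φ(1),φ(5)) = (3,6) ∈ E(G2) ✓
  (1,6) → (φ(1),φ(6)) = (1,3) ∈ E(G2) ✓
  (1,7) → (φ(1),φ(7)) = (3,8) ∈ E(G2) ✓
  (2,7) → (φ(2),φ(7)) = (4,8) ∈ E(G2) ✓
  (2,8) → (φ(2),φ(8)) = (2,4) ∈ E(G2) ✓
  (4,8) → (φ(4),φ(8)) = (2,5) ∈ E(G2) ✓
  (5,6) → (φ(5),φ(6)) = (1,6) ∈ E(G2) ✓
  (5,8) → (φ(5),φ(8)) = (2,6) ∈ E(G2) ✓
  (6,7) → (φ(6),φ(7)) = (1,8) ∈ E(G2) ✓
All 12 edges of G1 map to edges of G2, and |E(G1)| = |E(G2)| = 12, so φ is a bijection on edges as well as vertices. Hence G1 ≅ G2.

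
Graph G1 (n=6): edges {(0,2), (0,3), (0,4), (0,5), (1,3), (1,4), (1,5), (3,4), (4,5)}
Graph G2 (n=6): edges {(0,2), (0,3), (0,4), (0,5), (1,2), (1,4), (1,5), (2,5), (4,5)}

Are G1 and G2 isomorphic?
Yes, isomorphic

The graphs are isomorphic.
One valid mapping φ: V(G1) → V(G2): 0→0, 1→1, 2→3, 3→2, 4→5, 5→4

Verify φ preserves adjacency — for each edge of G1, its image is an edge of G2:
  (0,2) → (φ(0),φ(2)) = (0,3) ∈ E(G2) ✓
  (0,3) → (φ(0),φ(3)) = (0,2) ∈ E(G2) ✓
  (0,4) → (φ(0),φ(4)) = (0,5) ∈ E(G2) ✓
  (0,5) → (φ(0),φ(5)) = (0,4) ∈ E(G2) ✓
  (1,3) → (φ(1),φ(3)) = (1,2) ∈ E(G2) ✓
  (1,4) → (φ(1),φ(4)) = (1,5) ∈ E(G2) ✓
  (1,5) → (φ(1),φ(5)) = (1,4) ∈ E(G2) ✓
  (3,4) → (φ(3),φ(4)) = (2,5) ∈ E(G2) ✓
  (4,5) → (φ(4),φ(5)) = (4,5) ∈ E(G2) ✓
All 9 edges of G1 map to edges of G2, and |E(G1)| = |E(G2)| = 9, so φ is a bijection on edges as well as vertices. Hence G1 ≅ G2.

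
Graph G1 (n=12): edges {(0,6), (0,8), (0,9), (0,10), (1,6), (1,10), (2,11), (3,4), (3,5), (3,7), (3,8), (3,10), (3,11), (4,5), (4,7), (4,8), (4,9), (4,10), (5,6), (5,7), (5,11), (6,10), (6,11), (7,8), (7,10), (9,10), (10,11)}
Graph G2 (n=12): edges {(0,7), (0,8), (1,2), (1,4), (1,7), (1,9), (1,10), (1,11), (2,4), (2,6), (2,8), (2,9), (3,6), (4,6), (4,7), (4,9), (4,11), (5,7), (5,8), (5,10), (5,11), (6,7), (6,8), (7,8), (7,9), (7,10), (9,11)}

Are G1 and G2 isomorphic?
Yes, isomorphic

The graphs are isomorphic.
One valid mapping φ: V(G1) → V(G2): 0→5, 1→0, 2→3, 3→4, 4→1, 5→2, 6→8, 7→9, 8→11, 9→10, 10→7, 11→6

Verify φ preserves adjacency — for each edge of G1, its image is an edge of G2:
  (0,6) → (φ(0),φ(6)) = (5,8) ∈ E(G2) ✓
  (0,8) → (φ(0),φ(8)) = (5,11) ∈ E(G2) ✓
  (0,9) → (φ(0),φ(9)) = (5,10) ∈ E(G2) ✓
  (0,10) → (φ(0),φ(10)) = (5,7) ∈ E(G2) ✓
  (1,6) → (φ(1),φ(6)) = (0,8) ∈ E(G2) ✓
  (1,10) → (φ(1),φ(10)) = (0,7) ∈ E(G2) ✓
  (2,11) → (φ(2),φ(11)) = (3,6) ∈ E(G2) ✓
  (3,4) → (φ(3),φ(4)) = (1,4) ∈ E(G2) ✓
  (3,5) → (φ(3),φ(5)) = (2,4) ∈ E(G2) ✓
  (3,7) → (φ(3),φ(7)) = (4,9) ∈ E(G2) ✓
  (3,8) → (φ(3),φ(8)) = (4,11) ∈ E(G2) ✓
  (3,10) → (φ(3),φ(10)) = (4,7) ∈ E(G2) ✓
  (3,11) → (φ(3),φ(11)) = (4,6) ∈ E(G2) ✓
  (4,5) → (φ(4),φ(5)) = (1,2) ∈ E(G2) ✓
  (4,7) → (φ(4),φ(7)) = (1,9) ∈ E(G2) ✓
  (4,8) → (φ(4),φ(8)) = (1,11) ∈ E(G2) ✓
  (4,9) → (φ(4),φ(9)) = (1,10) ∈ E(G2) ✓
  (4,10) → (φ(4),φ(10)) = (1,7) ∈ E(G2) ✓
  (5,6) → (φ(5),φ(6)) = (2,8) ∈ E(G2) ✓
  (5,7) → (φ(5),φ(7)) = (2,9) ∈ E(G2) ✓
  (5,11) → (φ(5),φ(11)) = (2,6) ∈ E(G2) ✓
  (6,10) → (φ(6),φ(10)) = (7,8) ∈ E(G2) ✓
  (6,11) → (φ(6),φ(11)) = (6,8) ∈ E(G2) ✓
  (7,8) → (φ(7),φ(8)) = (9,11) ∈ E(G2) ✓
  (7,10) → (φ(7),φ(10)) = (7,9) ∈ E(G2) ✓
  (9,10) → (φ(9),φ(10)) = (7,10) ∈ E(G2) ✓
  (10,11) → (φ(10),φ(11)) = (6,7) ∈ E(G2) ✓
All 27 edges of G1 map to edges of G2, and |E(G1)| = |E(G2)| = 27, so φ is a bijection on edges as well as vertices. Hence G1 ≅ G2.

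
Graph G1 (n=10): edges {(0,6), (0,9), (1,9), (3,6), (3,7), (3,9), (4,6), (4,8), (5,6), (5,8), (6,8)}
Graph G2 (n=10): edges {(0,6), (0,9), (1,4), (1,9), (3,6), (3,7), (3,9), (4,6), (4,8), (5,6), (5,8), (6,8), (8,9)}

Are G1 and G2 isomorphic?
No, not isomorphic

The graphs are NOT isomorphic.

Counting edges: G1 has 11 edge(s); G2 has 13 edge(s).
Edge count is an isomorphism invariant (a bijection on vertices induces a bijection on edges), so differing edge counts rule out isomorphism.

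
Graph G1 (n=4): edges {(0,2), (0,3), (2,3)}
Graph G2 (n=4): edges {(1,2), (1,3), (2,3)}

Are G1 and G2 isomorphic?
Yes, isomorphic

The graphs are isomorphic.
One valid mapping φ: V(G1) → V(G2): 0→3, 1→0, 2→1, 3→2

Verify φ preserves adjacency — for each edge of G1, its image is an edge of G2:
  (0,2) → (φ(0),φ(2)) = (1,3) ∈ E(G2) ✓
  (0,3) → (φ(0),φ(3)) = (2,3) ∈ E(G2) ✓
  (2,3) → (φ(2),φ(3)) = (1,2) ∈ E(G2) ✓
All 3 edges of G1 map to edges of G2, and |E(G1)| = |E(G2)| = 3, so φ is a bijection on edges as well as vertices. Hence G1 ≅ G2.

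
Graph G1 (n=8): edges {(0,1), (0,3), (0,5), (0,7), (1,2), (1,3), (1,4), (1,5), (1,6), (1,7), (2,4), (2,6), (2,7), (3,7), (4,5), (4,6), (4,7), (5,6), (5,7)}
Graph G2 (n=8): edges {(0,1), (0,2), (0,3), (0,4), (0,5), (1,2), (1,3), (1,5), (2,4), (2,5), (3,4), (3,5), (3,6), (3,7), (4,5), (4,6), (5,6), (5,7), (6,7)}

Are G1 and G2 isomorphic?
Yes, isomorphic

The graphs are isomorphic.
One valid mapping φ: V(G1) → V(G2): 0→6, 1→5, 2→1, 3→7, 4→0, 5→4, 6→2, 7→3

Verify φ preserves adjacency — for each edge of G1, its image is an edge of G2:
  (0,1) → (φ(0),φ(1)) = (5,6) ∈ E(G2) ✓
  (0,3) → (φ(0),φ(3)) = (6,7) ∈ E(G2) ✓
  (0,5) → (φ(0),φ(5)) = (4,6) ∈ E(G2) ✓
  (0,7) → (φ(0),φ(7)) = (3,6) ∈ E(G2) ✓
  (1,2) → (φ(1),φ(2)) = (1,5) ∈ E(G2) ✓
  (1,3) → (φ(1),φ(3)) = (5,7) ∈ E(G2) ✓
  (1,4) → (φ(1),φ(4)) = (0,5) ∈ E(G2) ✓
  (1,5) → (φ(1),φ(5)) = (4,5) ∈ E(G2) ✓
  (1,6) → (φ(1),φ(6)) = (2,5) ∈ E(G2) ✓
  (1,7) → (φ(1),φ(7)) = (3,5) ∈ E(G2) ✓
  (2,4) → (φ(2),φ(4)) = (0,1) ∈ E(G2) ✓
  (2,6) → (φ(2),φ(6)) = (1,2) ∈ E(G2) ✓
  (2,7) → (φ(2),φ(7)) = (1,3) ∈ E(G2) ✓
  (3,7) → (φ(3),φ(7)) = (3,7) ∈ E(G2) ✓
  (4,5) → (φ(4),φ(5)) = (0,4) ∈ E(G2) ✓
  (4,6) → (φ(4),φ(6)) = (0,2) ∈ E(G2) ✓
  (4,7) → (φ(4),φ(7)) = (0,3) ∈ E(G2) ✓
  (5,6) → (φ(5),φ(6)) = (2,4) ∈ E(G2) ✓
  (5,7) → (φ(5),φ(7)) = (3,4) ∈ E(G2) ✓
All 19 edges of G1 map to edges of G2, and |E(G1)| = |E(G2)| = 19, so φ is a bijection on edges as well as vertices. Hence G1 ≅ G2.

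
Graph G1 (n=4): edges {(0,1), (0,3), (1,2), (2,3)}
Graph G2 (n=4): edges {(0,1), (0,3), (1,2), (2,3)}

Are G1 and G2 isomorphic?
Yes, isomorphic

The graphs are isomorphic.
One valid mapping φ: V(G1) → V(G2): 0→3, 1→0, 2→1, 3→2

Verify φ preserves adjacency — for each edge of G1, its image is an edge of G2:
  (0,1) → (φ(0),φ(1)) = (0,3) ∈ E(G2) ✓
  (0,3) → (φ(0),φ(3)) = (2,3) ∈ E(G2) ✓
  (1,2) → (φ(1),φ(2)) = (0,1) ∈ E(G2) ✓
  (2,3) → (φ(2),φ(3)) = (1,2) ∈ E(G2) ✓
All 4 edges of G1 map to edges of G2, and |E(G1)| = |E(G2)| = 4, so φ is a bijection on edges as well as vertices. Hence G1 ≅ G2.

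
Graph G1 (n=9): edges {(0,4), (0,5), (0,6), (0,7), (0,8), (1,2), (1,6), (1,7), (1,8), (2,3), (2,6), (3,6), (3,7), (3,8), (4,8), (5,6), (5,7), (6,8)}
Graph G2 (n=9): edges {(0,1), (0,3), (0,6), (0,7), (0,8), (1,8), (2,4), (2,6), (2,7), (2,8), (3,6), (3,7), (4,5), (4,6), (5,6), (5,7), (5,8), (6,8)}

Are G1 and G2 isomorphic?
Yes, isomorphic

The graphs are isomorphic.
One valid mapping φ: V(G1) → V(G2): 0→0, 1→2, 2→4, 3→5, 4→1, 5→3, 6→6, 7→7, 8→8

Verify φ preserves adjacency — for each edge of G1, its image is an edge of G2:
  (0,4) → (φ(0),φ(4)) = (0,1) ∈ E(G2) ✓
  (0,5) → (φ(0),φ(5)) = (0,3) ∈ E(G2) ✓
  (0,6) → (φ(0),φ(6)) = (0,6) ∈ E(G2) ✓
  (0,7) → (φ(0),φ(7)) = (0,7) ∈ E(G2) ✓
  (0,8) → (φ(0),φ(8)) = (0,8) ∈ E(G2) ✓
  (1,2) → (φ(1),φ(2)) = (2,4) ∈ E(G2) ✓
  (1,6) → (φ(1),φ(6)) = (2,6) ∈ E(G2) ✓
  (1,7) → (φ(1),φ(7)) = (2,7) ∈ E(G2) ✓
  (1,8) → (φ(1),φ(8)) = (2,8) ∈ E(G2) ✓
  (2,3) → (φ(2),φ(3)) = (4,5) ∈ E(G2) ✓
  (2,6) → (φ(2),φ(6)) = (4,6) ∈ E(G2) ✓
  (3,6) → (φ(3),φ(6)) = (5,6) ∈ E(G2) ✓
  (3,7) → (φ(3),φ(7)) = (5,7) ∈ E(G2) ✓
  (3,8) → (φ(3),φ(8)) = (5,8) ∈ E(G2) ✓
  (4,8) → (φ(4),φ(8)) = (1,8) ∈ E(G2) ✓
  (5,6) → (φ(5),φ(6)) = (3,6) ∈ E(G2) ✓
  (5,7) → (φ(5),φ(7)) = (3,7) ∈ E(G2) ✓
  (6,8) → (φ(6),φ(8)) = (6,8) ∈ E(G2) ✓
All 18 edges of G1 map to edges of G2, and |E(G1)| = |E(G2)| = 18, so φ is a bijection on edges as well as vertices. Hence G1 ≅ G2.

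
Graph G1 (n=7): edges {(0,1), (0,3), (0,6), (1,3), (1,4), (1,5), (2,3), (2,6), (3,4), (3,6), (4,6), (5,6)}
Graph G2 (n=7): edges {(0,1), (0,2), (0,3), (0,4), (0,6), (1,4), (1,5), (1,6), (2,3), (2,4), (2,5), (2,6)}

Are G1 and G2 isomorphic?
Yes, isomorphic

The graphs are isomorphic.
One valid mapping φ: V(G1) → V(G2): 0→6, 1→1, 2→3, 3→0, 4→4, 5→5, 6→2

Verify φ preserves adjacency — for each edge of G1, its image is an edge of G2:
  (0,1) → (φ(0),φ(1)) = (1,6) ∈ E(G2) ✓
  (0,3) → (φ(0),φ(3)) = (0,6) ∈ E(G2) ✓
  (0,6) → (φ(0),φ(6)) = (2,6) ∈ E(G2) ✓
  (1,3) → (φ(1),φ(3)) = (0,1) ∈ E(G2) ✓
  (1,4) → (φ(1),φ(4)) = (1,4) ∈ E(G2) ✓
  (1,5) → (φ(1),φ(5)) = (1,5) ∈ E(G2) ✓
  (2,3) → (φ(2),φ(3)) = (0,3) ∈ E(G2) ✓
  (2,6) → (φ(2),φ(6)) = (2,3) ∈ E(G2) ✓
  (3,4) → (φ(3),φ(4)) = (0,4) ∈ E(G2) ✓
  (3,6) → (φ(3),φ(6)) = (0,2) ∈ E(G2) ✓
  (4,6) → (φ(4),φ(6)) = (2,4) ∈ E(G2) ✓
  (5,6) → (φ(5),φ(6)) = (2,5) ∈ E(G2) ✓
All 12 edges of G1 map to edges of G2, and |E(G1)| = |E(G2)| = 12, so φ is a bijection on edges as well as vertices. Hence G1 ≅ G2.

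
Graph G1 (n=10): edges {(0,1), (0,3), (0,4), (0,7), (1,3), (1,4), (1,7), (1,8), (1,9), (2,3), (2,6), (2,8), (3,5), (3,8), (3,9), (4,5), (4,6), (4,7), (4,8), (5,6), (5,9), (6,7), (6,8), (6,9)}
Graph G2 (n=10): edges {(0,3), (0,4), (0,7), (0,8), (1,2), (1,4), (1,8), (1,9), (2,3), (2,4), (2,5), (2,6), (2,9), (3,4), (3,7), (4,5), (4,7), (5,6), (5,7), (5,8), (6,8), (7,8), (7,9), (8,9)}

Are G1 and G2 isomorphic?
Yes, isomorphic

The graphs are isomorphic.
One valid mapping φ: V(G1) → V(G2): 0→3, 1→4, 2→6, 3→2, 4→7, 5→9, 6→8, 7→0, 8→5, 9→1

Verify φ preserves adjacency — for each edge of G1, its image is an edge of G2:
  (0,1) → (φ(0),φ(1)) = (3,4) ∈ E(G2) ✓
  (0,3) → (φ(0),φ(3)) = (2,3) ∈ E(G2) ✓
  (0,4) → (φ(0),φ(4)) = (3,7) ∈ E(G2) ✓
  (0,7) → (φ(0),φ(7)) = (0,3) ∈ E(G2) ✓
  (1,3) → (φ(1),φ(3)) = (2,4) ∈ E(G2) ✓
  (1,4) → (φ(1),φ(4)) = (4,7) ∈ E(G2) ✓
  (1,7) → (φ(1),φ(7)) = (0,4) ∈ E(G2) ✓
  (1,8) → (φ(1),φ(8)) = (4,5) ∈ E(G2) ✓
  (1,9) → (φ(1),φ(9)) = (1,4) ∈ E(G2) ✓
  (2,3) → (φ(2),φ(3)) = (2,6) ∈ E(G2) ✓
  (2,6) → (φ(2),φ(6)) = (6,8) ∈ E(G2) ✓
  (2,8) → (φ(2),φ(8)) = (5,6) ∈ E(G2) ✓
  (3,5) → (φ(3),φ(5)) = (2,9) ∈ E(G2) ✓
  (3,8) → (φ(3),φ(8)) = (2,5) ∈ E(G2) ✓
  (3,9) → (φ(3),φ(9)) = (1,2) ∈ E(G2) ✓
  (4,5) → (φ(4),φ(5)) = (7,9) ∈ E(G2) ✓
  (4,6) → (φ(4),φ(6)) = (7,8) ∈ E(G2) ✓
  (4,7) → (φ(4),φ(7)) = (0,7) ∈ E(G2) ✓
  (4,8) → (φ(4),φ(8)) = (5,7) ∈ E(G2) ✓
  (5,6) → (φ(5),φ(6)) = (8,9) ∈ E(G2) ✓
  (5,9) → (φ(5),φ(9)) = (1,9) ∈ E(G2) ✓
  (6,7) → (φ(6),φ(7)) = (0,8) ∈ E(G2) ✓
  (6,8) → (φ(6),φ(8)) = (5,8) ∈ E(G2) ✓
  (6,9) → (φ(6),φ(9)) = (1,8) ∈ E(G2) ✓
All 24 edges of G1 map to edges of G2, and |E(G1)| = |E(G2)| = 24, so φ is a bijection on edges as well as vertices. Hence G1 ≅ G2.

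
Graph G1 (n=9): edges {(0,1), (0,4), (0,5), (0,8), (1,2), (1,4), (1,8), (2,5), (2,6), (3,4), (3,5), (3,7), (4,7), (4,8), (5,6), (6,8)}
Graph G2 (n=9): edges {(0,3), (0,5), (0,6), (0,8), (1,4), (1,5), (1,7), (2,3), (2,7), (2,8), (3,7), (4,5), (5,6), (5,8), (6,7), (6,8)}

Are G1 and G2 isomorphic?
Yes, isomorphic

The graphs are isomorphic.
One valid mapping φ: V(G1) → V(G2): 0→6, 1→0, 2→3, 3→1, 4→5, 5→7, 6→2, 7→4, 8→8

Verify φ preserves adjacency — for each edge of G1, its image is an edge of G2:
  (0,1) → (φ(0),φ(1)) = (0,6) ∈ E(G2) ✓
  (0,4) → (φ(0),φ(4)) = (5,6) ∈ E(G2) ✓
  (0,5) → (φ(0),φ(5)) = (6,7) ∈ E(G2) ✓
  (0,8) → (φ(0),φ(8)) = (6,8) ∈ E(G2) ✓
  (1,2) → (φ(1),φ(2)) = (0,3) ∈ E(G2) ✓
  (1,4) → (φ(1),φ(4)) = (0,5) ∈ E(G2) ✓
  (1,8) → (φ(1),φ(8)) = (0,8) ∈ E(G2) ✓
  (2,5) → (φ(2),φ(5)) = (3,7) ∈ E(G2) ✓
  (2,6) → (φ(2),φ(6)) = (2,3) ∈ E(G2) ✓
  (3,4) → (φ(3),φ(4)) = (1,5) ∈ E(G2) ✓
  (3,5) → (φ(3),φ(5)) = (1,7) ∈ E(G2) ✓
  (3,7) → (φ(3),φ(7)) = (1,4) ∈ E(G2) ✓
  (4,7) → (φ(4),φ(7)) = (4,5) ∈ E(G2) ✓
  (4,8) → (φ(4),φ(8)) = (5,8) ∈ E(G2) ✓
  (5,6) → (φ(5),φ(6)) = (2,7) ∈ E(G2) ✓
  (6,8) → (φ(6),φ(8)) = (2,8) ∈ E(G2) ✓
All 16 edges of G1 map to edges of G2, and |E(G1)| = |E(G2)| = 16, so φ is a bijection on edges as well as vertices. Hence G1 ≅ G2.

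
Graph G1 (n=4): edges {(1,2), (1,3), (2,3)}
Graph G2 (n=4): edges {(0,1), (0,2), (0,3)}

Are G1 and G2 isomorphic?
No, not isomorphic

The graphs are NOT isomorphic.

Degrees in G1: deg(0)=0, deg(1)=2, deg(2)=2, deg(3)=2.
Sorted degree sequence of G1: [2, 2, 2, 0].
Degrees in G2: deg(0)=3, deg(1)=1, deg(2)=1, deg(3)=1.
Sorted degree sequence of G2: [3, 1, 1, 1].
The (sorted) degree sequence is an isomorphism invariant, so since G1 and G2 have different degree sequences they cannot be isomorphic.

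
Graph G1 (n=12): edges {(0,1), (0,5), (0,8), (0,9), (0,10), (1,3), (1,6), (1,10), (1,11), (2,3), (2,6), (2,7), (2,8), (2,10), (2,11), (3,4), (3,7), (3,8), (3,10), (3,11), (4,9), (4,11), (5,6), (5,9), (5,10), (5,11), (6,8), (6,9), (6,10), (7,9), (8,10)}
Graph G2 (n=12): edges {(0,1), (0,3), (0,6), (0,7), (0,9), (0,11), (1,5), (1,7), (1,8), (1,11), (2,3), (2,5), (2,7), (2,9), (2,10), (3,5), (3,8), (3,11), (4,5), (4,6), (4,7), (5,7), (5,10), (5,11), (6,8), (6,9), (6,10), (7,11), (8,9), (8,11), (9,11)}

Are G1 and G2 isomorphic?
Yes, isomorphic

The graphs are isomorphic.
One valid mapping φ: V(G1) → V(G2): 0→8, 1→3, 2→7, 3→5, 4→10, 5→9, 6→0, 7→4, 8→1, 9→6, 10→11, 11→2

Verify φ preserves adjacency — for each edge of G1, its image is an edge of G2:
  (0,1) → (φ(0),φ(1)) = (3,8) ∈ E(G2) ✓
  (0,5) → (φ(0),φ(5)) = (8,9) ∈ E(G2) ✓
  (0,8) → (φ(0),φ(8)) = (1,8) ∈ E(G2) ✓
  (0,9) → (φ(0),φ(9)) = (6,8) ∈ E(G2) ✓
  (0,10) → (φ(0),φ(10)) = (8,11) ∈ E(G2) ✓
  (1,3) → (φ(1),φ(3)) = (3,5) ∈ E(G2) ✓
  (1,6) → (φ(1),φ(6)) = (0,3) ∈ E(G2) ✓
  (1,10) → (φ(1),φ(10)) = (3,11) ∈ E(G2) ✓
  (1,11) → (φ(1),φ(11)) = (2,3) ∈ E(G2) ✓
  (2,3) → (φ(2),φ(3)) = (5,7) ∈ E(G2) ✓
  (2,6) → (φ(2),φ(6)) = (0,7) ∈ E(G2) ✓
  (2,7) → (φ(2),φ(7)) = (4,7) ∈ E(G2) ✓
  (2,8) → (φ(2),φ(8)) = (1,7) ∈ E(G2) ✓
  (2,10) → (φ(2),φ(10)) = (7,11) ∈ E(G2) ✓
  (2,11) → (φ(2),φ(11)) = (2,7) ∈ E(G2) ✓
  (3,4) → (φ(3),φ(4)) = (5,10) ∈ E(G2) ✓
  (3,7) → (φ(3),φ(7)) = (4,5) ∈ E(G2) ✓
  (3,8) → (φ(3),φ(8)) = (1,5) ∈ E(G2) ✓
  (3,10) → (φ(3),φ(10)) = (5,11) ∈ E(G2) ✓
  (3,11) → (φ(3),φ(11)) = (2,5) ∈ E(G2) ✓
  (4,9) → (φ(4),φ(9)) = (6,10) ∈ E(G2) ✓
  (4,11) → (φ(4),φ(11)) = (2,10) ∈ E(G2) ✓
  (5,6) → (φ(5),φ(6)) = (0,9) ∈ E(G2) ✓
  (5,9) → (φ(5),φ(9)) = (6,9) ∈ E(G2) ✓
  (5,10) → (φ(5),φ(10)) = (9,11) ∈ E(G2) ✓
  (5,11) → (φ(5),φ(11)) = (2,9) ∈ E(G2) ✓
  (6,8) → (φ(6),φ(8)) = (0,1) ∈ E(G2) ✓
  (6,9) → (φ(6),φ(9)) = (0,6) ∈ E(G2) ✓
  (6,10) → (φ(6),φ(10)) = (0,11) ∈ E(G2) ✓
  (7,9) → (φ(7),φ(9)) = (4,6) ∈ E(G2) ✓
  (8,10) → (φ(8),φ(10)) = (1,11) ∈ E(G2) ✓
All 31 edges of G1 map to edges of G2, and |E(G1)| = |E(G2)| = 31, so φ is a bijection on edges as well as vertices. Hence G1 ≅ G2.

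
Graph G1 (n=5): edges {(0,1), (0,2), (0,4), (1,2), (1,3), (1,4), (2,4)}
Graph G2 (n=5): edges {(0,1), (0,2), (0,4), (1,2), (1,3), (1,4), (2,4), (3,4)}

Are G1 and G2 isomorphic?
No, not isomorphic

The graphs are NOT isomorphic.

Counting edges: G1 has 7 edge(s); G2 has 8 edge(s).
Edge count is an isomorphism invariant (a bijection on vertices induces a bijection on edges), so differing edge counts rule out isomorphism.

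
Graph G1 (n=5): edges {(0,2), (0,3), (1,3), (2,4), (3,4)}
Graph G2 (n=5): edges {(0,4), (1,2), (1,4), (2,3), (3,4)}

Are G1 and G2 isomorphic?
Yes, isomorphic

The graphs are isomorphic.
One valid mapping φ: V(G1) → V(G2): 0→1, 1→0, 2→2, 3→4, 4→3

Verify φ preserves adjacency — for each edge of G1, its image is an edge of G2:
  (0,2) → (φ(0),φ(2)) = (1,2) ∈ E(G2) ✓
  (0,3) → (φ(0),φ(3)) = (1,4) ∈ E(G2) ✓
  (1,3) → (φ(1),φ(3)) = (0,4) ∈ E(G2) ✓
  (2,4) → (φ(2),φ(4)) = (2,3) ∈ E(G2) ✓
  (3,4) → (φ(3),φ(4)) = (3,4) ∈ E(G2) ✓
All 5 edges of G1 map to edges of G2, and |E(G1)| = |E(G2)| = 5, so φ is a bijection on edges as well as vertices. Hence G1 ≅ G2.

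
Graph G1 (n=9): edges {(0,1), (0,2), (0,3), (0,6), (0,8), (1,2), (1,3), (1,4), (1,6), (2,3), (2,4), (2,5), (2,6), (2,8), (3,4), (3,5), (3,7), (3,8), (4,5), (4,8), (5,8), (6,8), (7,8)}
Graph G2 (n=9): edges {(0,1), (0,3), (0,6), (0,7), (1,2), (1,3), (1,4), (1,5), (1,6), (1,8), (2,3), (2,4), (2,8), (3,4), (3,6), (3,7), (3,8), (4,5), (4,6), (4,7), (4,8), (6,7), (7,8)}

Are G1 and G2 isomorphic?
Yes, isomorphic

The graphs are isomorphic.
One valid mapping φ: V(G1) → V(G2): 0→6, 1→7, 2→3, 3→4, 4→8, 5→2, 6→0, 7→5, 8→1

Verify φ preserves adjacency — for each edge of G1, its image is an edge of G2:
  (0,1) → (φ(0),φ(1)) = (6,7) ∈ E(G2) ✓
  (0,2) → (φ(0),φ(2)) = (3,6) ∈ E(G2) ✓
  (0,3) → (φ(0),φ(3)) = (4,6) ∈ E(G2) ✓
  (0,6) → (φ(0),φ(6)) = (0,6) ∈ E(G2) ✓
  (0,8) → (φ(0),φ(8)) = (1,6) ∈ E(G2) ✓
  (1,2) → (φ(1),φ(2)) = (3,7) ∈ E(G2) ✓
  (1,3) → (φ(1),φ(3)) = (4,7) ∈ E(G2) ✓
  (1,4) → (φ(1),φ(4)) = (7,8) ∈ E(G2) ✓
  (1,6) → (φ(1),φ(6)) = (0,7) ∈ E(G2) ✓
  (2,3) → (φ(2),φ(3)) = (3,4) ∈ E(G2) ✓
  (2,4) → (φ(2),φ(4)) = (3,8) ∈ E(G2) ✓
  (2,5) → (φ(2),φ(5)) = (2,3) ∈ E(G2) ✓
  (2,6) → (φ(2),φ(6)) = (0,3) ∈ E(G2) ✓
  (2,8) → (φ(2),φ(8)) = (1,3) ∈ E(G2) ✓
  (3,4) → (φ(3),φ(4)) = (4,8) ∈ E(G2) ✓
  (3,5) → (φ(3),φ(5)) = (2,4) ∈ E(G2) ✓
  (3,7) → (φ(3),φ(7)) = (4,5) ∈ E(G2) ✓
  (3,8) → (φ(3),φ(8)) = (1,4) ∈ E(G2) ✓
  (4,5) → (φ(4),φ(5)) = (2,8) ∈ E(G2) ✓
  (4,8) → (φ(4),φ(8)) = (1,8) ∈ E(G2) ✓
  (5,8) → (φ(5),φ(8)) = (1,2) ∈ E(G2) ✓
  (6,8) → (φ(6),φ(8)) = (0,1) ∈ E(G2) ✓
  (7,8) → (φ(7),φ(8)) = (1,5) ∈ E(G2) ✓
All 23 edges of G1 map to edges of G2, and |E(G1)| = |E(G2)| = 23, so φ is a bijection on edges as well as vertices. Hence G1 ≅ G2.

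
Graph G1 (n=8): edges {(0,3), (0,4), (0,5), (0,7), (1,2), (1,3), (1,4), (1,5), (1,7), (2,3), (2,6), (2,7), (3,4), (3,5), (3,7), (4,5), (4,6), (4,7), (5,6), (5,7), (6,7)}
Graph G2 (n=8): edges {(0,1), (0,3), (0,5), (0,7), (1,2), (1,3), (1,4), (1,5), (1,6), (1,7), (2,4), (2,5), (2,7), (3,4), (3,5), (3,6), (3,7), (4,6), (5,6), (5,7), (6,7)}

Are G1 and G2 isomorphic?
Yes, isomorphic

The graphs are isomorphic.
One valid mapping φ: V(G1) → V(G2): 0→0, 1→6, 2→4, 3→3, 4→5, 5→7, 6→2, 7→1

Verify φ preserves adjacency — for each edge of G1, its image is an edge of G2:
  (0,3) → (φ(0),φ(3)) = (0,3) ∈ E(G2) ✓
  (0,4) → (φ(0),φ(4)) = (0,5) ∈ E(G2) ✓
  (0,5) → (φ(0),φ(5)) = (0,7) ∈ E(G2) ✓
  (0,7) → (φ(0),φ(7)) = (0,1) ∈ E(G2) ✓
  (1,2) → (φ(1),φ(2)) = (4,6) ∈ E(G2) ✓
  (1,3) → (φ(1),φ(3)) = (3,6) ∈ E(G2) ✓
  (1,4) → (φ(1),φ(4)) = (5,6) ∈ E(G2) ✓
  (1,5) → (φ(1),φ(5)) = (6,7) ∈ E(G2) ✓
  (1,7) → (φ(1),φ(7)) = (1,6) ∈ E(G2) ✓
  (2,3) → (φ(2),φ(3)) = (3,4) ∈ E(G2) ✓
  (2,6) → (φ(2),φ(6)) = (2,4) ∈ E(G2) ✓
  (2,7) → (φ(2),φ(7)) = (1,4) ∈ E(G2) ✓
  (3,4) → (φ(3),φ(4)) = (3,5) ∈ E(G2) ✓
  (3,5) → (φ(3),φ(5)) = (3,7) ∈ E(G2) ✓
  (3,7) → (φ(3),φ(7)) = (1,3) ∈ E(G2) ✓
  (4,5) → (φ(4),φ(5)) = (5,7) ∈ E(G2) ✓
  (4,6) → (φ(4),φ(6)) = (2,5) ∈ E(G2) ✓
  (4,7) → (φ(4),φ(7)) = (1,5) ∈ E(G2) ✓
  (5,6) → (φ(5),φ(6)) = (2,7) ∈ E(G2) ✓
  (5,7) → (φ(5),φ(7)) = (1,7) ∈ E(G2) ✓
  (6,7) → (φ(6),φ(7)) = (1,2) ∈ E(G2) ✓
All 21 edges of G1 map to edges of G2, and |E(G1)| = |E(G2)| = 21, so φ is a bijection on edges as well as vertices. Hence G1 ≅ G2.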